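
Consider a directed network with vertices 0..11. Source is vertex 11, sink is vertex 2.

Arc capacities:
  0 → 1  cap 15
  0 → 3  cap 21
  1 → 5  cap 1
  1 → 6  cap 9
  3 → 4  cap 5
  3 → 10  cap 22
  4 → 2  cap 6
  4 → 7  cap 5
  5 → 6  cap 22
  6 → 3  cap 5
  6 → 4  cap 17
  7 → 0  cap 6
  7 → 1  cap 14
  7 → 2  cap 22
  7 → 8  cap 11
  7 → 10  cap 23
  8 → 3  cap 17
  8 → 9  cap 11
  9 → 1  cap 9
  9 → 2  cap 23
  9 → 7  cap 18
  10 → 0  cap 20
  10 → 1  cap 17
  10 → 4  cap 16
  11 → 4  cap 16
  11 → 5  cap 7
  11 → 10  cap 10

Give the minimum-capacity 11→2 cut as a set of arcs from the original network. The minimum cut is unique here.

augment #1: 11→4→2 push 6
augment #2: 11→4→7→2 push 5
max flow = 11; residual-reachable set from 11 gives S-side
cut edges (S→T): {(4,2), (4,7)} total cap 11

Min-cut arcs: {(4,2), (4,7)} (total capacity 11)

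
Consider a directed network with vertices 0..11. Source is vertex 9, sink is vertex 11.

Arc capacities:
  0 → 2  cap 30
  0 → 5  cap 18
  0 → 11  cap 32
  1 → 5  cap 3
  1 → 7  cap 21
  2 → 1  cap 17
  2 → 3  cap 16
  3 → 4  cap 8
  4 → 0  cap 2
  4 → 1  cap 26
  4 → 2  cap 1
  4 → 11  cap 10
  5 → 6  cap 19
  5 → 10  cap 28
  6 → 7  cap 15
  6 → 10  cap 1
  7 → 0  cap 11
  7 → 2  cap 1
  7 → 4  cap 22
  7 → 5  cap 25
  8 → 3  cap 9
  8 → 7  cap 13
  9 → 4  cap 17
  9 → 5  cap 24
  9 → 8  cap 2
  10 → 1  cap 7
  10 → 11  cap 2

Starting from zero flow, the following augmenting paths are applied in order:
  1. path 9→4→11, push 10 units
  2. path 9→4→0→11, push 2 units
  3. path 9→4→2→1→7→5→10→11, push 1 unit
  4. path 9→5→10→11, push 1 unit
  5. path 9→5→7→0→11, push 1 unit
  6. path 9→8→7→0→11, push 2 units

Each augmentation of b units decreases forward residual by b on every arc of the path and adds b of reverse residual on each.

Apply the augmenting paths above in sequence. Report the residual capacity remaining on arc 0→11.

after path 1 (9→4→11, push 10): res(0,11)=32
after path 2 (9→4→0→11, push 2): res(0,11)=30
after path 3 (9→4→2→1→7→5→10→11, push 1): res(0,11)=30
after path 4 (9→5→10→11, push 1): res(0,11)=30
after path 5 (9→5→7→0→11, push 1): res(0,11)=29
after path 6 (9→8→7→0→11, push 2): res(0,11)=27

Residual capacity of (0,11): 27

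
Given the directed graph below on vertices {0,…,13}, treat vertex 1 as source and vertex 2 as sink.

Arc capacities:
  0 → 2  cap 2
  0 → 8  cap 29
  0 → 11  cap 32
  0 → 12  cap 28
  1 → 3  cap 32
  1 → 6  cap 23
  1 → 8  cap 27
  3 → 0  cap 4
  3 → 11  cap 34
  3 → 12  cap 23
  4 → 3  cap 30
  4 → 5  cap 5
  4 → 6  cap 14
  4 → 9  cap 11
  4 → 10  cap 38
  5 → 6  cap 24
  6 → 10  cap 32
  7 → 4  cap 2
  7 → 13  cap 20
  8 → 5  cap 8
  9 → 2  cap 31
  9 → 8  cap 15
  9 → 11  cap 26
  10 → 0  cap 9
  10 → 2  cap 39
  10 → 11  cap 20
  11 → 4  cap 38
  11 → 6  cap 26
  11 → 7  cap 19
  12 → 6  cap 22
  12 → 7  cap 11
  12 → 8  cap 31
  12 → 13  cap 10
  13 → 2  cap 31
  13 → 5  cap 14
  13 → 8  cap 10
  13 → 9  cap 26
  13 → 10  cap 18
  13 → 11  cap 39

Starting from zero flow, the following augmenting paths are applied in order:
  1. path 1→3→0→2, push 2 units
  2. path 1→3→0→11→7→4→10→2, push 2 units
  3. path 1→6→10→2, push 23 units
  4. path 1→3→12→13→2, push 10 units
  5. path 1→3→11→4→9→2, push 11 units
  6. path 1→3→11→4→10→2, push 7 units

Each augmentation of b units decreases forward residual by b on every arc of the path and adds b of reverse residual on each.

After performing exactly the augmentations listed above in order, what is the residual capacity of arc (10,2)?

Residual capacity of (10,2): 7

after path 1 (1→3→0→2, push 2): res(10,2)=39
after path 2 (1→3→0→11→7→4→10→2, push 2): res(10,2)=37
after path 3 (1→6→10→2, push 23): res(10,2)=14
after path 4 (1→3→12→13→2, push 10): res(10,2)=14
after path 5 (1→3→11→4→9→2, push 11): res(10,2)=14
after path 6 (1→3→11→4→10→2, push 7): res(10,2)=7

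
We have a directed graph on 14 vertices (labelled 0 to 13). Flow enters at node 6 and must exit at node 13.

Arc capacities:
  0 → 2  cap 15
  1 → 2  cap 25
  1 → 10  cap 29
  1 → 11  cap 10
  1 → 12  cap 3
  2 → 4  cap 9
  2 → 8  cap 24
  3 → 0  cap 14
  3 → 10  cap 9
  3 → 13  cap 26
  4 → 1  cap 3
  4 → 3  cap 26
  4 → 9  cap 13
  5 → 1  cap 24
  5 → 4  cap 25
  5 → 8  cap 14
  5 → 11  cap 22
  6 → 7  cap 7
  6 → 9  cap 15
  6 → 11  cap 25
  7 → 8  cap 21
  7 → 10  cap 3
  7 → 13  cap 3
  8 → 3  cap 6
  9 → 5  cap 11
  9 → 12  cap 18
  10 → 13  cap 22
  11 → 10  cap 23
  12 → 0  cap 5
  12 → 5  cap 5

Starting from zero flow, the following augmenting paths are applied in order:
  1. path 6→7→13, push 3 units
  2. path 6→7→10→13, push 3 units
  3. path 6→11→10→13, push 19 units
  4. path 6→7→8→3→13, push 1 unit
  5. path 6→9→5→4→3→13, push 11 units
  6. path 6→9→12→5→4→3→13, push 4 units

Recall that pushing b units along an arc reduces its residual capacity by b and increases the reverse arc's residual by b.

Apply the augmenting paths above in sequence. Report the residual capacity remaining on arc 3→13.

after path 1 (6→7→13, push 3): res(3,13)=26
after path 2 (6→7→10→13, push 3): res(3,13)=26
after path 3 (6→11→10→13, push 19): res(3,13)=26
after path 4 (6→7→8→3→13, push 1): res(3,13)=25
after path 5 (6→9→5→4→3→13, push 11): res(3,13)=14
after path 6 (6→9→12→5→4→3→13, push 4): res(3,13)=10

Residual capacity of (3,13): 10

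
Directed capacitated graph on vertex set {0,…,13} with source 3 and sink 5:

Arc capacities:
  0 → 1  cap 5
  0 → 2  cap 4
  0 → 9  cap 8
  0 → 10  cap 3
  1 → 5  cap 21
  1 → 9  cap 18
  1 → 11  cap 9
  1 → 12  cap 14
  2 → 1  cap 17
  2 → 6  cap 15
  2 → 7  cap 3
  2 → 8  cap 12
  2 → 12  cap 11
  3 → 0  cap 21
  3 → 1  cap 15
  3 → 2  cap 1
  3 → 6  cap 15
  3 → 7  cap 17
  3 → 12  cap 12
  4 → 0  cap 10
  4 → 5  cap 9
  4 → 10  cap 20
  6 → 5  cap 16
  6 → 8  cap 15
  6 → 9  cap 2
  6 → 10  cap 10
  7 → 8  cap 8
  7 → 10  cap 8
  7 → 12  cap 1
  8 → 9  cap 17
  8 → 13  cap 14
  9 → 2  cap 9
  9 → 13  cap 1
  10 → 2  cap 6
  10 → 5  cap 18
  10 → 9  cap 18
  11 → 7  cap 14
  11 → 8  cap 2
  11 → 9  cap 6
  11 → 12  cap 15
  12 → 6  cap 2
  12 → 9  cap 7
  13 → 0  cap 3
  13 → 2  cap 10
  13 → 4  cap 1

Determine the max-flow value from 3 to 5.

Maximum flow value: 56

augment #1: 3→1→5 bottleneck 15, total now 15
augment #2: 3→6→5 bottleneck 15, total now 30
augment #3: 3→0→1→5 bottleneck 5, total now 35
augment #4: 3→0→10→5 bottleneck 3, total now 38
augment #5: 3→2→1→5 bottleneck 1, total now 39
augment #6: 3→7→10→5 bottleneck 8, total now 47
augment #7: 3→12→6→5 bottleneck 1, total now 48
augment #8: 3→12→6→10→5 bottleneck 1, total now 49
augment #9: 3→0→2→6→10→5 bottleneck 4, total now 53
augment #10: 3→0→9→13→4→5 bottleneck 1, total now 54
augment #11: 3→0→9→2→6→10→5 bottleneck 2, total now 56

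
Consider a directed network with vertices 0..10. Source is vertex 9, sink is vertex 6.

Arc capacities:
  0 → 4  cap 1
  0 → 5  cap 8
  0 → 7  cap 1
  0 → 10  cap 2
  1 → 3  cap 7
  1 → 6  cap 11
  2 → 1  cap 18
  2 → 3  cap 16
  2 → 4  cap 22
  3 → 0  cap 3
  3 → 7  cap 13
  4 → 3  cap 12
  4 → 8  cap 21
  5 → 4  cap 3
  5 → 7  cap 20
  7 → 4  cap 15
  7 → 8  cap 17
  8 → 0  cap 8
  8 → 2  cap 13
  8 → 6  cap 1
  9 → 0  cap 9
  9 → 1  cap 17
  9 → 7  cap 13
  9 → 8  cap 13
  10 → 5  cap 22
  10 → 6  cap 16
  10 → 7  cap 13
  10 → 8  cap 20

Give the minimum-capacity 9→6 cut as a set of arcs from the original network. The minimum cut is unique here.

augment #1: 9→1→6 push 11
augment #2: 9→8→6 push 1
augment #3: 9→0→10→6 push 2
max flow = 14; residual-reachable set from 9 gives S-side
cut edges (S→T): {(0,10), (1,6), (8,6)} total cap 14

Min-cut arcs: {(0,10), (1,6), (8,6)} (total capacity 14)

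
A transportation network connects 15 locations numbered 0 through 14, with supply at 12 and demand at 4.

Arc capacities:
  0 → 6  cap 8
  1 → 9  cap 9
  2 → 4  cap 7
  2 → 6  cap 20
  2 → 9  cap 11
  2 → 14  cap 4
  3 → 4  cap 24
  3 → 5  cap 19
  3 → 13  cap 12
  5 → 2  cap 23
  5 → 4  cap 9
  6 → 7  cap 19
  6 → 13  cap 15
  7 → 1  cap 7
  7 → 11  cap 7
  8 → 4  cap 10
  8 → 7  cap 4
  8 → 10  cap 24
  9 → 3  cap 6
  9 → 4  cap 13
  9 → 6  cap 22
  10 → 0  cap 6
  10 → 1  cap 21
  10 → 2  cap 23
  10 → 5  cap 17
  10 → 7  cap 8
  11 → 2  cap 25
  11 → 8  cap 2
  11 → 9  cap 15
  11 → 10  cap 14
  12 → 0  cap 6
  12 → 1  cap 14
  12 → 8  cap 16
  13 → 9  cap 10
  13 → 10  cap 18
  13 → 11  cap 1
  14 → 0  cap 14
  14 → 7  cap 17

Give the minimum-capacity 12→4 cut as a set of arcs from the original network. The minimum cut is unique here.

Min-cut arcs: {(1,9), (12,0), (12,8)} (total capacity 31)

augment #1: 12→8→4 push 10
augment #2: 12→1→9→4 push 9
augment #3: 12→8→10→2→4 push 6
augment #4: 12→0→6→13→9→4 push 4
augment #5: 12→0→6→7→11→2→4 push 1
augment #6: 12→0→6→13→9→3→4 push 1
max flow = 31; residual-reachable set from 12 gives S-side
cut edges (S→T): {(1,9), (12,0), (12,8)} total cap 31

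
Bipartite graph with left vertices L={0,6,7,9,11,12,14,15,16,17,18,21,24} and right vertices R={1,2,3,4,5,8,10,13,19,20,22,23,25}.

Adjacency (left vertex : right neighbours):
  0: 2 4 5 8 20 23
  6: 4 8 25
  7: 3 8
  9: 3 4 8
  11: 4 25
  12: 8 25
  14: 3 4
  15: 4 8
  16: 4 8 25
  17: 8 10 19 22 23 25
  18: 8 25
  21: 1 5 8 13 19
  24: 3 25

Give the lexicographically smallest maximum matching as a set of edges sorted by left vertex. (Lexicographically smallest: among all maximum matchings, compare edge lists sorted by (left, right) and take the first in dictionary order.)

Lex-smallest maximum matching: {(0,2), (6,4), (7,3), (9,8), (11,25), (17,10), (21,1)}

|M| = 7 (so the lex-smallest maximum matching has 7 edges)
process left vertices in ascending order; for each, take the smallest-labelled available neighbour that still permits 7 edges overall, or leave it unmatched if none does
lex-smallest matching: {0-2, 6-4, 7-3, 9-8, 11-25, 17-10, 21-1}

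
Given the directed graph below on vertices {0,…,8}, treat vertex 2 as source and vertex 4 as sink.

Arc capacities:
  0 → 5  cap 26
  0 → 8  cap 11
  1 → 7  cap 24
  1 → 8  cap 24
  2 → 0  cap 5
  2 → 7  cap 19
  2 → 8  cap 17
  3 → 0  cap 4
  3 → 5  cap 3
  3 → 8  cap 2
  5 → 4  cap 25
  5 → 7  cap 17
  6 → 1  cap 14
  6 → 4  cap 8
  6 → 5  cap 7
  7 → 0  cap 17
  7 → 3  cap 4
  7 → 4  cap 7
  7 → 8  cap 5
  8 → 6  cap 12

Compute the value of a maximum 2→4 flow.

augment #1: 2→7→4 bottleneck 7, total now 7
augment #2: 2→0→5→4 bottleneck 5, total now 12
augment #3: 2→8→6→4 bottleneck 8, total now 20
augment #4: 2→7→0→5→4 bottleneck 12, total now 32
augment #5: 2→8→6→5→4 bottleneck 4, total now 36

Maximum flow value: 36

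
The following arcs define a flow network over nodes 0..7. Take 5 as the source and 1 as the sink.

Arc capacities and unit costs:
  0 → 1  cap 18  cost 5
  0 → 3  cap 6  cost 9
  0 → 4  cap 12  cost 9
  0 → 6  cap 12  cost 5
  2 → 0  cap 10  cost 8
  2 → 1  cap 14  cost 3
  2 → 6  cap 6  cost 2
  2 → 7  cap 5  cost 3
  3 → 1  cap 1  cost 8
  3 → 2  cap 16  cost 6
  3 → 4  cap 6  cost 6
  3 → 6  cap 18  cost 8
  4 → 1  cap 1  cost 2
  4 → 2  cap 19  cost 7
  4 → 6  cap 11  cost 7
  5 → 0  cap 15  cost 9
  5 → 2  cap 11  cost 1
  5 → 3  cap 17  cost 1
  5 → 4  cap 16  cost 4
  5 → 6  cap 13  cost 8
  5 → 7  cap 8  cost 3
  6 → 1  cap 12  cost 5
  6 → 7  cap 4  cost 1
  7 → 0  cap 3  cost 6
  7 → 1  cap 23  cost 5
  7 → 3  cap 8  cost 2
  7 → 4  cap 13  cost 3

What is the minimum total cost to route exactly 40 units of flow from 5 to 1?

Minimum cost for 40 units: 365

shortest-cost path #1: 5→2→1 push 11 @ unit cost 4 (adds 44)
shortest-cost path #2: 5→4→1 push 1 @ unit cost 6 (adds 6)
shortest-cost path #3: 5→7→1 push 8 @ unit cost 8 (adds 64)
shortest-cost path #4: 5→3→1 push 1 @ unit cost 9 (adds 9)
shortest-cost path #5: 5→3→2→1 push 3 @ unit cost 10 (adds 30)
shortest-cost path #6: 5→6→1 push 12 @ unit cost 13 (adds 156)
shortest-cost path #7: 5→6→7→1 push 1 @ unit cost 14 (adds 14)
shortest-cost path #8: 5→0→1 push 3 @ unit cost 14 (adds 42)
total cost = 365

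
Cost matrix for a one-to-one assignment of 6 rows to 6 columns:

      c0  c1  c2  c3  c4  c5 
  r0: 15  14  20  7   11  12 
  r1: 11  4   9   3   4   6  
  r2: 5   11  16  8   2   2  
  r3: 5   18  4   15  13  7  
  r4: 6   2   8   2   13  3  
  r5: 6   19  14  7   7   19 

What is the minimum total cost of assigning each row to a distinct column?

optimal assignment: row0→col3 (cost 7), row1→col4 (cost 4), row2→col5 (cost 2), row3→col2 (cost 4), row4→col1 (cost 2), row5→col0 (cost 6)
total = 7 + 4 + 2 + 4 + 2 + 6 = 25

Minimum assignment cost: 25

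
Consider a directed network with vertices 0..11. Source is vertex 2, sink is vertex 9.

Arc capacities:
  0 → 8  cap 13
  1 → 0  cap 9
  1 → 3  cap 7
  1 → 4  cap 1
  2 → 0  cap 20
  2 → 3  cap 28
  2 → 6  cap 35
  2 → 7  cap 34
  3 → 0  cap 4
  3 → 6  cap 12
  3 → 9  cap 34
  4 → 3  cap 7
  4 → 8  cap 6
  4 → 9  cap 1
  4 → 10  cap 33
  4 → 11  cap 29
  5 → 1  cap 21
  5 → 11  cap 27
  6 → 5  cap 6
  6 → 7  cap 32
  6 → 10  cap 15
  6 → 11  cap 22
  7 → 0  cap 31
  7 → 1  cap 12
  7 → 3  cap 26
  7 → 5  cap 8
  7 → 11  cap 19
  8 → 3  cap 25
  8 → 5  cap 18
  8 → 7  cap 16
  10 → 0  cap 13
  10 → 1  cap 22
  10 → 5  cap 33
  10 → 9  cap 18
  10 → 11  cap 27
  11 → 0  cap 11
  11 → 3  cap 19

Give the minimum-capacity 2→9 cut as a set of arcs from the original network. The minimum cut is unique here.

augment #1: 2→3→9 push 28
augment #2: 2→6→10→9 push 15
augment #3: 2→7→3→9 push 6
augment #4: 2→7→1→4→9 push 1
max flow = 50; residual-reachable set from 2 gives S-side
cut edges (S→T): {(1,4), (3,9), (6,10)} total cap 50

Min-cut arcs: {(1,4), (3,9), (6,10)} (total capacity 50)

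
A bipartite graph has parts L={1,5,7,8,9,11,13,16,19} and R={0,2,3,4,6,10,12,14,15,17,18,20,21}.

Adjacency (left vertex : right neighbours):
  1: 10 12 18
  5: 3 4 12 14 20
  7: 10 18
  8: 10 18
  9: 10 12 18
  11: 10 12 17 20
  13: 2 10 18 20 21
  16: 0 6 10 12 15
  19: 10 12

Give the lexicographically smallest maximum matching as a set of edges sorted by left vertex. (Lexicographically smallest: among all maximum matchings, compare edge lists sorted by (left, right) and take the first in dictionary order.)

|M| = 7 (so the lex-smallest maximum matching has 7 edges)
process left vertices in ascending order; for each, take the smallest-labelled available neighbour that still permits 7 edges overall, or leave it unmatched if none does
lex-smallest matching: {1-10, 5-3, 7-18, 9-12, 11-17, 13-2, 16-0}

Lex-smallest maximum matching: {(1,10), (5,3), (7,18), (9,12), (11,17), (13,2), (16,0)}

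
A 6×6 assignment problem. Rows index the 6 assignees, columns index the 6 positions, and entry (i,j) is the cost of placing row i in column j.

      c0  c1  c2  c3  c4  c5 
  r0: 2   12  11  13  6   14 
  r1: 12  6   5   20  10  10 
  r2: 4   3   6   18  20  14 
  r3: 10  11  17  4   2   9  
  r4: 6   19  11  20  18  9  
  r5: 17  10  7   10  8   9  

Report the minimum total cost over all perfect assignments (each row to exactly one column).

one of 2 optimal assignments: row0→col0 (cost 2), row1→col2 (cost 5), row2→col1 (cost 3), row3→col3 (cost 4), row4→col5 (cost 9), row5→col4 (cost 8)
total = 2 + 5 + 3 + 4 + 9 + 8 = 31

Minimum assignment cost: 31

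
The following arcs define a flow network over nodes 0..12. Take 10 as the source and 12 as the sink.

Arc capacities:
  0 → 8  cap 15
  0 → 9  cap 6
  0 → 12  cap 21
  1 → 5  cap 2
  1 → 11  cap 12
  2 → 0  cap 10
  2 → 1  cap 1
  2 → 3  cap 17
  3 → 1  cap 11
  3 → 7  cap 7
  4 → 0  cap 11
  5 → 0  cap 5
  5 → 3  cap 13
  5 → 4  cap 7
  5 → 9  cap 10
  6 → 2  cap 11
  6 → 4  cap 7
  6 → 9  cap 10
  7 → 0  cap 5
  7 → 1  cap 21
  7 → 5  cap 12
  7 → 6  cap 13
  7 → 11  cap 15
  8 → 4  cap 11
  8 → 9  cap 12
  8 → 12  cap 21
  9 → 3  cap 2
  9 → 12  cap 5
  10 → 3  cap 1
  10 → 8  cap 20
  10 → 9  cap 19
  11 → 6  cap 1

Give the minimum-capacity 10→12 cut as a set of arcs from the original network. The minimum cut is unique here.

augment #1: 10→8→12 push 20
augment #2: 10→9→12 push 5
augment #3: 10→3→7→0→12 push 1
augment #4: 10→9→3→7→0→12 push 2
max flow = 28; residual-reachable set from 10 gives S-side
cut edges (S→T): {(9,3), (9,12), (10,3), (10,8)} total cap 28

Min-cut arcs: {(9,3), (9,12), (10,3), (10,8)} (total capacity 28)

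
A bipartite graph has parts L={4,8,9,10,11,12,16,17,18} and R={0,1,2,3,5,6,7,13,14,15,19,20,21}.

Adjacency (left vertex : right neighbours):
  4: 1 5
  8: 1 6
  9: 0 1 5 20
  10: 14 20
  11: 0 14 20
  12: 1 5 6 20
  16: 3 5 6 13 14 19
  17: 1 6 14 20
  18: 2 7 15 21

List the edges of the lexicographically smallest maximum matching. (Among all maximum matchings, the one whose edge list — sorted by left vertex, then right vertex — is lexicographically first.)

Lex-smallest maximum matching: {(4,1), (8,6), (9,0), (10,14), (11,20), (12,5), (16,3), (18,2)}

|M| = 8 (so the lex-smallest maximum matching has 8 edges)
process left vertices in ascending order; for each, take the smallest-labelled available neighbour that still permits 8 edges overall, or leave it unmatched if none does
lex-smallest matching: {4-1, 8-6, 9-0, 10-14, 11-20, 12-5, 16-3, 18-2}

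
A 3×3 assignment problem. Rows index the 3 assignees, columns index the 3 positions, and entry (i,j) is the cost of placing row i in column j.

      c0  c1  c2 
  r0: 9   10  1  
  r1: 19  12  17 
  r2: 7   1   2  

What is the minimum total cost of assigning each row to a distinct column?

Minimum assignment cost: 20

optimal assignment: row0→col2 (cost 1), row1→col1 (cost 12), row2→col0 (cost 7)
total = 1 + 12 + 7 = 20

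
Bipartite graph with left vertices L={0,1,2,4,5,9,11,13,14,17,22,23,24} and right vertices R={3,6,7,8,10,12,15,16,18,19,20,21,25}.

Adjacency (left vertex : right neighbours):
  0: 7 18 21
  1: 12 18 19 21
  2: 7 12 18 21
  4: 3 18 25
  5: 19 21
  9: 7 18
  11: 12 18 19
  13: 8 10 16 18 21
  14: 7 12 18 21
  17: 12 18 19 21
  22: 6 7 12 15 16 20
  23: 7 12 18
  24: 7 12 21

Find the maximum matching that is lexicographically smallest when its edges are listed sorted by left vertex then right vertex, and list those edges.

|M| = 8 (so the lex-smallest maximum matching has 8 edges)
process left vertices in ascending order; for each, take the smallest-labelled available neighbour that still permits 8 edges overall, or leave it unmatched if none does
lex-smallest matching: {0-7, 1-12, 2-18, 4-3, 5-19, 13-8, 14-21, 22-6}

Lex-smallest maximum matching: {(0,7), (1,12), (2,18), (4,3), (5,19), (13,8), (14,21), (22,6)}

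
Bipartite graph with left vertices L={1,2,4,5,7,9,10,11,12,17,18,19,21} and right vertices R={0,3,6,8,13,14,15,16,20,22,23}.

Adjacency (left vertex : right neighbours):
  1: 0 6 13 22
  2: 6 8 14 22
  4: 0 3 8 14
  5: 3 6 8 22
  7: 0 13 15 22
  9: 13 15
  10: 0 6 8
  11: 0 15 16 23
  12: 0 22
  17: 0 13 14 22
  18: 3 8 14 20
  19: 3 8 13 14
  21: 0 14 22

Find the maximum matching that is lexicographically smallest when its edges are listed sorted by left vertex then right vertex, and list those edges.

|M| = 10 (so the lex-smallest maximum matching has 10 edges)
process left vertices in ascending order; for each, take the smallest-labelled available neighbour that still permits 10 edges overall, or leave it unmatched if none does
lex-smallest matching: {1-0, 2-6, 4-3, 5-8, 7-13, 9-15, 11-16, 12-22, 17-14, 18-20}

Lex-smallest maximum matching: {(1,0), (2,6), (4,3), (5,8), (7,13), (9,15), (11,16), (12,22), (17,14), (18,20)}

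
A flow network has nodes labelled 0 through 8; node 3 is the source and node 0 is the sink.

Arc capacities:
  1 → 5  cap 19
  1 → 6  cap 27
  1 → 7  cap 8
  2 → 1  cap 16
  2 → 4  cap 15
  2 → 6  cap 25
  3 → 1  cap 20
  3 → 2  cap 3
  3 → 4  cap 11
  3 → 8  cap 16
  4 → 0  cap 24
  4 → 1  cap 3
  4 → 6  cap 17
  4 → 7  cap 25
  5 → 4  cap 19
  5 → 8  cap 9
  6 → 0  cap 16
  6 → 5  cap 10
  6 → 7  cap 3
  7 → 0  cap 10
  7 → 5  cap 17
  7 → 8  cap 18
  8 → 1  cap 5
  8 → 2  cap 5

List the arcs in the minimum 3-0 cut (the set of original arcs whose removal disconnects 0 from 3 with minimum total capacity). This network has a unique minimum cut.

Min-cut arcs: {(3,1), (3,2), (3,4), (8,1), (8,2)} (total capacity 44)

augment #1: 3→4→0 push 11
augment #2: 3→1→6→0 push 16
augment #3: 3→1→7→0 push 4
augment #4: 3→2→4→0 push 3
augment #5: 3→8→1→7→0 push 4
augment #6: 3→8→2→4→0 push 5
augment #7: 3→8→1→5→4→0 push 1
max flow = 44; residual-reachable set from 3 gives S-side
cut edges (S→T): {(3,1), (3,2), (3,4), (8,1), (8,2)} total cap 44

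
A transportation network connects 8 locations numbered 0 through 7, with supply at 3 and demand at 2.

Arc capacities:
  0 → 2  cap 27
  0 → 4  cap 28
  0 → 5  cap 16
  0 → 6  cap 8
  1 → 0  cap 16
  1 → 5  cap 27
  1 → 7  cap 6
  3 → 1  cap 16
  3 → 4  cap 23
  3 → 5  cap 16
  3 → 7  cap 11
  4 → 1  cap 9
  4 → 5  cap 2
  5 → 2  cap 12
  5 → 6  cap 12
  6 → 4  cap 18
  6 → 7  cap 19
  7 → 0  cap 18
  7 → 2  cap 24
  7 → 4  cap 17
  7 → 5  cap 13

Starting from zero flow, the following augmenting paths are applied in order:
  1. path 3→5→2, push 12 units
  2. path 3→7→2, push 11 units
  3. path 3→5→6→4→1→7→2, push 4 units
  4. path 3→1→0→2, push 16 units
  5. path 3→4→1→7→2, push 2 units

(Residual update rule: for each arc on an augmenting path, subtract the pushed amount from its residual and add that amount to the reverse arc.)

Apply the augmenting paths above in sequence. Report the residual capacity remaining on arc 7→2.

after path 1 (3→5→2, push 12): res(7,2)=24
after path 2 (3→7→2, push 11): res(7,2)=13
after path 3 (3→5→6→4→1→7→2, push 4): res(7,2)=9
after path 4 (3→1→0→2, push 16): res(7,2)=9
after path 5 (3→4→1→7→2, push 2): res(7,2)=7

Residual capacity of (7,2): 7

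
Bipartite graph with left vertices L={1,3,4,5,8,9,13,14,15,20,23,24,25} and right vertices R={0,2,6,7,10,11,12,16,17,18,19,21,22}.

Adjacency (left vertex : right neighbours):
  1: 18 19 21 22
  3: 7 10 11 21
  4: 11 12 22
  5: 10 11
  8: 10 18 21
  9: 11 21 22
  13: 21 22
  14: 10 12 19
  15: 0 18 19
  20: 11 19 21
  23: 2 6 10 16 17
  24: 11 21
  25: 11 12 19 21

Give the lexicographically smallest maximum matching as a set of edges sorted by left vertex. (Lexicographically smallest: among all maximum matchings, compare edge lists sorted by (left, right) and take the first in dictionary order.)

Lex-smallest maximum matching: {(1,18), (3,7), (4,11), (5,10), (8,21), (9,22), (14,12), (15,0), (20,19), (23,2)}

|M| = 10 (so the lex-smallest maximum matching has 10 edges)
process left vertices in ascending order; for each, take the smallest-labelled available neighbour that still permits 10 edges overall, or leave it unmatched if none does
lex-smallest matching: {1-18, 3-7, 4-11, 5-10, 8-21, 9-22, 14-12, 15-0, 20-19, 23-2}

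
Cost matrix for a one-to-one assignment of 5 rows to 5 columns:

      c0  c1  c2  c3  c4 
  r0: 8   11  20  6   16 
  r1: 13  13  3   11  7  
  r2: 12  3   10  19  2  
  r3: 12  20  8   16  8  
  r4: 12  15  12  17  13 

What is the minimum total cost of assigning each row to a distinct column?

optimal assignment: row0→col3 (cost 6), row1→col2 (cost 3), row2→col1 (cost 3), row3→col4 (cost 8), row4→col0 (cost 12)
total = 6 + 3 + 3 + 8 + 12 = 32

Minimum assignment cost: 32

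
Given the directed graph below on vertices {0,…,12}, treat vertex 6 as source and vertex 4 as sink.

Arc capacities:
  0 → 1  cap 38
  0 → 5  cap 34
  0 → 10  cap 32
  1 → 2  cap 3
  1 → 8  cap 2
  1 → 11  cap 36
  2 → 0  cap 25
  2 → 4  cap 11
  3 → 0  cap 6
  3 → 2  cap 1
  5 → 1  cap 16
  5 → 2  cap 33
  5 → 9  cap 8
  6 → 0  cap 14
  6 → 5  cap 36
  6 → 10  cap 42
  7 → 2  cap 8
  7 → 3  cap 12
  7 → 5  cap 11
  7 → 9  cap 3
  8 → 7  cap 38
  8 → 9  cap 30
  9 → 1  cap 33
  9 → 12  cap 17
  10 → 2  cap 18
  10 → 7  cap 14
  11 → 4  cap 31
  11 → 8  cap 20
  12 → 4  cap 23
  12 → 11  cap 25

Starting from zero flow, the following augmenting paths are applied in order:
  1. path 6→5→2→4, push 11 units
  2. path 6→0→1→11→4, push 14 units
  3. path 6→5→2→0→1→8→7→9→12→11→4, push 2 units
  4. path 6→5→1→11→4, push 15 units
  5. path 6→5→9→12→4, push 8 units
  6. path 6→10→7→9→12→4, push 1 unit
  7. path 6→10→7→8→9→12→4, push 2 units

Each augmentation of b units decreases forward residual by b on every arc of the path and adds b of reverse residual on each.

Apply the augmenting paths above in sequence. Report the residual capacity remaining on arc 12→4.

Residual capacity of (12,4): 12

after path 1 (6→5→2→4, push 11): res(12,4)=23
after path 2 (6→0→1→11→4, push 14): res(12,4)=23
after path 3 (6→5→2→0→1→8→7→9→12→11→4, push 2): res(12,4)=23
after path 4 (6→5→1→11→4, push 15): res(12,4)=23
after path 5 (6→5→9→12→4, push 8): res(12,4)=15
after path 6 (6→10→7→9→12→4, push 1): res(12,4)=14
after path 7 (6→10→7→8→9→12→4, push 2): res(12,4)=12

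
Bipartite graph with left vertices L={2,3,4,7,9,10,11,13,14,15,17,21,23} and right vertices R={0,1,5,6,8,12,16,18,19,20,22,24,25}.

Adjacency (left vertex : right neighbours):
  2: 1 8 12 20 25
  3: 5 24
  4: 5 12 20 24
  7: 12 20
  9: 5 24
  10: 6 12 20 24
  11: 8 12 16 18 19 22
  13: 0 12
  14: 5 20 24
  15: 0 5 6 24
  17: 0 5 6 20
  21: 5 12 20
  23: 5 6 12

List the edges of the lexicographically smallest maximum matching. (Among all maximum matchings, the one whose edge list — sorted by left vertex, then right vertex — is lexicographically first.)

Lex-smallest maximum matching: {(2,1), (3,5), (4,12), (7,20), (9,24), (10,6), (11,8), (13,0)}

|M| = 8 (so the lex-smallest maximum matching has 8 edges)
process left vertices in ascending order; for each, take the smallest-labelled available neighbour that still permits 8 edges overall, or leave it unmatched if none does
lex-smallest matching: {2-1, 3-5, 4-12, 7-20, 9-24, 10-6, 11-8, 13-0}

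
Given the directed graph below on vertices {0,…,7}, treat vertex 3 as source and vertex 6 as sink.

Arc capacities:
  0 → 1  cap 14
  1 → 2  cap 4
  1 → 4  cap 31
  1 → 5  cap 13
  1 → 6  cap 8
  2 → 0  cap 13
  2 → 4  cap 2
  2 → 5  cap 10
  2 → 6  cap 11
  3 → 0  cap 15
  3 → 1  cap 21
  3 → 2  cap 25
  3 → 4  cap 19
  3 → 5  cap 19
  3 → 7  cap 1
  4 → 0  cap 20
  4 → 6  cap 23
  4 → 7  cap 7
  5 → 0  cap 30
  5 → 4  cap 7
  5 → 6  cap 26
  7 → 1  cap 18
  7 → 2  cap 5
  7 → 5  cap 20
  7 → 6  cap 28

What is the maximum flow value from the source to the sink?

augment #1: 3→1→6 bottleneck 8, total now 8
augment #2: 3→2→6 bottleneck 11, total now 19
augment #3: 3→4→6 bottleneck 19, total now 38
augment #4: 3→5→6 bottleneck 19, total now 57
augment #5: 3→7→6 bottleneck 1, total now 58
augment #6: 3→1→4→6 bottleneck 4, total now 62
augment #7: 3→1→5→6 bottleneck 7, total now 69
augment #8: 3→1→4→7→6 bottleneck 2, total now 71
augment #9: 3→2→4→7→6 bottleneck 2, total now 73
augment #10: 3→0→1→4→7→6 bottleneck 3, total now 76

Maximum flow value: 76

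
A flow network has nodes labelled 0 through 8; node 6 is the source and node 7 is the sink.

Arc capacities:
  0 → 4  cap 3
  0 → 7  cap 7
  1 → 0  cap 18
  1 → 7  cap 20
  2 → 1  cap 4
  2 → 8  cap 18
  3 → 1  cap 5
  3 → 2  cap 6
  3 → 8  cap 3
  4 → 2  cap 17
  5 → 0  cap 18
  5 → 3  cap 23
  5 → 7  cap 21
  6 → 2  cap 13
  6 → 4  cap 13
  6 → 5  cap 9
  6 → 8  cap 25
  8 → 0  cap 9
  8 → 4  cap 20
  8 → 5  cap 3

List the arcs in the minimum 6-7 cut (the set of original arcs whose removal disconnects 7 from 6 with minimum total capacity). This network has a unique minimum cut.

augment #1: 6→5→7 push 9
augment #2: 6→2→1→7 push 4
augment #3: 6→8→0→7 push 7
augment #4: 6→8→5→7 push 3
max flow = 23; residual-reachable set from 6 gives S-side
cut edges (S→T): {(0,7), (2,1), (6,5), (8,5)} total cap 23

Min-cut arcs: {(0,7), (2,1), (6,5), (8,5)} (total capacity 23)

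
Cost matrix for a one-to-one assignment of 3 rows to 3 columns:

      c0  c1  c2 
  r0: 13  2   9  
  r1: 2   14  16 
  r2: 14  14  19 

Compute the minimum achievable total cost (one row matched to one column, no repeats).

optimal assignment: row0→col1 (cost 2), row1→col0 (cost 2), row2→col2 (cost 19)
total = 2 + 2 + 19 = 23

Minimum assignment cost: 23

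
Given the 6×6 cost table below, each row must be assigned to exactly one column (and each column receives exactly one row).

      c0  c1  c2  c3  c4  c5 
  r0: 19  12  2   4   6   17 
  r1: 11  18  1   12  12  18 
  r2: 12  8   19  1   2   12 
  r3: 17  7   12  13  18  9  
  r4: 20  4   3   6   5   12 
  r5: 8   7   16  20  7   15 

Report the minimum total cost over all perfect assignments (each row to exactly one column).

optimal assignment: row0→col3 (cost 4), row1→col2 (cost 1), row2→col4 (cost 2), row3→col5 (cost 9), row4→col1 (cost 4), row5→col0 (cost 8)
total = 4 + 1 + 2 + 9 + 4 + 8 = 28

Minimum assignment cost: 28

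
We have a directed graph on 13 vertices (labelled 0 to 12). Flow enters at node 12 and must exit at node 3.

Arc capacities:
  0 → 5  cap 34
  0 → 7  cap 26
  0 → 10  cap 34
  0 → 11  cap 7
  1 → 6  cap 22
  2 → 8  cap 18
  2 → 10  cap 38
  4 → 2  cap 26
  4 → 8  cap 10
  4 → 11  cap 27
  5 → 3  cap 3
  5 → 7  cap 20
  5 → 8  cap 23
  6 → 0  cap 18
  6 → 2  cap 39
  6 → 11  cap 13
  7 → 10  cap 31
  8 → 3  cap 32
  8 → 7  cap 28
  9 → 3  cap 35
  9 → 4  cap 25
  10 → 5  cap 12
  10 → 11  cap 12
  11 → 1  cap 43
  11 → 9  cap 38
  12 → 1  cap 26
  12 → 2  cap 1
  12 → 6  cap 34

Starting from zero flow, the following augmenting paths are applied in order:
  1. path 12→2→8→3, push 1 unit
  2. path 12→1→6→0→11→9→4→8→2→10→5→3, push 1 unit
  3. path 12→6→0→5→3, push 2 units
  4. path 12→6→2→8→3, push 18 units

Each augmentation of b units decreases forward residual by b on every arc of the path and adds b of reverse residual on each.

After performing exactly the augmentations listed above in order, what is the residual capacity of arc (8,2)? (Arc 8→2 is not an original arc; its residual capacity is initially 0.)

after path 1 (12→2→8→3, push 1): res(8,2)=1
after path 2 (12→1→6→0→11→9→4→8→2→10→5→3, push 1): res(8,2)=0
after path 3 (12→6→0→5→3, push 2): res(8,2)=0
after path 4 (12→6→2→8→3, push 18): res(8,2)=18

Residual capacity of (8,2): 18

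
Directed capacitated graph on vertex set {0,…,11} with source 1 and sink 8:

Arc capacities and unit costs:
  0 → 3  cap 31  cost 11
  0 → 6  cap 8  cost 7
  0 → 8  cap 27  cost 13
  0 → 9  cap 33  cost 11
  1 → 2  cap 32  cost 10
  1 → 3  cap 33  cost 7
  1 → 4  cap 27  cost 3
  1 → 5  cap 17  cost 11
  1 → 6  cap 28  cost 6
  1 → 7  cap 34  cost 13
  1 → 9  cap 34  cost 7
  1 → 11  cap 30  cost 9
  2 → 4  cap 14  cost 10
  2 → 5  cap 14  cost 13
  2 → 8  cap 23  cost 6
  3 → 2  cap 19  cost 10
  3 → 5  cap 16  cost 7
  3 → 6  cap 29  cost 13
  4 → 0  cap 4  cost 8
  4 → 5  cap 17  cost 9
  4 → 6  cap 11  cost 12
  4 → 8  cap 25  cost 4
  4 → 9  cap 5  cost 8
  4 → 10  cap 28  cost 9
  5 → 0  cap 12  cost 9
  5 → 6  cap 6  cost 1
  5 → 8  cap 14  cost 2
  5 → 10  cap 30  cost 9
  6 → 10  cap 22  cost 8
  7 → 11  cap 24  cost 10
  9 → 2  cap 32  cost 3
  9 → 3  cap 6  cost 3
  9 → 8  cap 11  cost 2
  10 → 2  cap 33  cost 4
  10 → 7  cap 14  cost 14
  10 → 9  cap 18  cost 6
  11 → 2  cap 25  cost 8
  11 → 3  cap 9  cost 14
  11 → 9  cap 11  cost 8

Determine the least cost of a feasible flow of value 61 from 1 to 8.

shortest-cost path #1: 1→4→8 push 25 @ unit cost 7 (adds 175)
shortest-cost path #2: 1→9→8 push 11 @ unit cost 9 (adds 99)
shortest-cost path #3: 1→5→8 push 14 @ unit cost 13 (adds 182)
shortest-cost path #4: 1→2→8 push 11 @ unit cost 16 (adds 176)
total cost = 632

Minimum cost for 61 units: 632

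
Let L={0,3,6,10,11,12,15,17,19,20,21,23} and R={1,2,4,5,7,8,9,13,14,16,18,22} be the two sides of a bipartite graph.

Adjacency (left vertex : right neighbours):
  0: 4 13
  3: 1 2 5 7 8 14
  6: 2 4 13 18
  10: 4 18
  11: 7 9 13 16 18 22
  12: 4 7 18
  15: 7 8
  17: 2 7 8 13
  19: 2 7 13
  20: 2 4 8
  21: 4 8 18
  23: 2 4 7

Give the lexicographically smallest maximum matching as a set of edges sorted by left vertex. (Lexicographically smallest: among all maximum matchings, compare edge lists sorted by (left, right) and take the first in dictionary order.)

Lex-smallest maximum matching: {(0,4), (3,1), (6,2), (10,18), (11,9), (12,7), (15,8), (17,13)}

|M| = 8 (so the lex-smallest maximum matching has 8 edges)
process left vertices in ascending order; for each, take the smallest-labelled available neighbour that still permits 8 edges overall, or leave it unmatched if none does
lex-smallest matching: {0-4, 3-1, 6-2, 10-18, 11-9, 12-7, 15-8, 17-13}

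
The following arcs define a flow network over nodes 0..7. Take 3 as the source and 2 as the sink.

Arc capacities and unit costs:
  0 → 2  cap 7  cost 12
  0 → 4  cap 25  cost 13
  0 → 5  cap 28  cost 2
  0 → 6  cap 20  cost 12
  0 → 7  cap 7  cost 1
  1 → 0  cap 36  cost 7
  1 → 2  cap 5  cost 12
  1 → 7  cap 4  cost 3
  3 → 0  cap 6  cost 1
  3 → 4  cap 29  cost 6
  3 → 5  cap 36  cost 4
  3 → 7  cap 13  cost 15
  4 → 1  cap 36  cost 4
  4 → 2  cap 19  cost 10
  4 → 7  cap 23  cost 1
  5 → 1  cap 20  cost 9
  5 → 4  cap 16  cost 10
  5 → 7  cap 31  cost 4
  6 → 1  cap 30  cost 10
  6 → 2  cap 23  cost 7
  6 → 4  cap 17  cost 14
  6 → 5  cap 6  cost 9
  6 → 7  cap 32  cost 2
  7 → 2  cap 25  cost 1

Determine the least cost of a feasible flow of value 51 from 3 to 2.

shortest-cost path #1: 3→0→7→2 push 6 @ unit cost 3 (adds 18)
shortest-cost path #2: 3→4→7→2 push 19 @ unit cost 8 (adds 152)
shortest-cost path #3: 3→4→2 push 10 @ unit cost 16 (adds 160)
shortest-cost path #4: 3→5→7→4→2 push 9 @ unit cost 17 (adds 153)
shortest-cost path #5: 3→5→7→0→2 push 6 @ unit cost 19 (adds 114)
shortest-cost path #6: 3→5→7→4→1→2 push 1 @ unit cost 23 (adds 23)
total cost = 620

Minimum cost for 51 units: 620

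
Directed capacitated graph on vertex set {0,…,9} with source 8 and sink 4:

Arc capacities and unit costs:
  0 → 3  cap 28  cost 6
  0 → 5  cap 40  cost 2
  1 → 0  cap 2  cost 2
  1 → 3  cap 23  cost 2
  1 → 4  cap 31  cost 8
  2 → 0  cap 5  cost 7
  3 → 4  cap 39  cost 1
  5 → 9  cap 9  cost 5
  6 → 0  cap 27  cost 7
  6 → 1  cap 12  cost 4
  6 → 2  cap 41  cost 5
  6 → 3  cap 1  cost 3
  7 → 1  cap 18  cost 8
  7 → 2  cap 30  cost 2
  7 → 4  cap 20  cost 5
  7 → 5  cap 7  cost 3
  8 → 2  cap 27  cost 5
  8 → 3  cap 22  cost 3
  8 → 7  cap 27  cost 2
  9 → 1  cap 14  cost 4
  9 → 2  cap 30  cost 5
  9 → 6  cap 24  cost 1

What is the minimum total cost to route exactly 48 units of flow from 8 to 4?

shortest-cost path #1: 8→3→4 push 22 @ unit cost 4 (adds 88)
shortest-cost path #2: 8→7→4 push 20 @ unit cost 7 (adds 140)
shortest-cost path #3: 8→7→1→3→4 push 6 @ unit cost 13 (adds 78)
total cost = 306

Minimum cost for 48 units: 306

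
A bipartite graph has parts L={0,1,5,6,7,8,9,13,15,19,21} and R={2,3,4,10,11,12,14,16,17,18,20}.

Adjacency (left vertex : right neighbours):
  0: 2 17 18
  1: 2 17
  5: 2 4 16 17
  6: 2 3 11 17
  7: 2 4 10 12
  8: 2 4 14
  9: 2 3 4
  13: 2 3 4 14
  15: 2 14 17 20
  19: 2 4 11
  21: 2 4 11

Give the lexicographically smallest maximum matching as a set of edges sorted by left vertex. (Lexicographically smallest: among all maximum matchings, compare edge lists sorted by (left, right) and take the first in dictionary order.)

|M| = 10 (so the lex-smallest maximum matching has 10 edges)
process left vertices in ascending order; for each, take the smallest-labelled available neighbour that still permits 10 edges overall, or leave it unmatched if none does
lex-smallest matching: {0-18, 1-2, 5-16, 6-17, 7-10, 8-4, 9-3, 13-14, 15-20, 19-11}

Lex-smallest maximum matching: {(0,18), (1,2), (5,16), (6,17), (7,10), (8,4), (9,3), (13,14), (15,20), (19,11)}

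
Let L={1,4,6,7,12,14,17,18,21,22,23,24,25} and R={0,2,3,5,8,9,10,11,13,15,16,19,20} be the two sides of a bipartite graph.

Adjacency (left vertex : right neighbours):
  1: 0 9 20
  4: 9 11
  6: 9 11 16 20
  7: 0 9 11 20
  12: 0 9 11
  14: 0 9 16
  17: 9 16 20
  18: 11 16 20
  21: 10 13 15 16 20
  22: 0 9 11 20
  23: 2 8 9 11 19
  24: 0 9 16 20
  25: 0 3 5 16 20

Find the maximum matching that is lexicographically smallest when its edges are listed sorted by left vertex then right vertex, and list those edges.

|M| = 8 (so the lex-smallest maximum matching has 8 edges)
process left vertices in ascending order; for each, take the smallest-labelled available neighbour that still permits 8 edges overall, or leave it unmatched if none does
lex-smallest matching: {1-0, 4-9, 6-11, 7-20, 14-16, 21-10, 23-2, 25-3}

Lex-smallest maximum matching: {(1,0), (4,9), (6,11), (7,20), (14,16), (21,10), (23,2), (25,3)}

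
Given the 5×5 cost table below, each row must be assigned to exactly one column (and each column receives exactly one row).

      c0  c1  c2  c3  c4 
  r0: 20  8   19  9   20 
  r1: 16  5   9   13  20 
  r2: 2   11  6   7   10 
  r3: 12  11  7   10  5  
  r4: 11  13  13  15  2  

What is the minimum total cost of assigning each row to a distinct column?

optimal assignment: row0→col3 (cost 9), row1→col1 (cost 5), row2→col0 (cost 2), row3→col2 (cost 7), row4→col4 (cost 2)
total = 9 + 5 + 2 + 7 + 2 = 25

Minimum assignment cost: 25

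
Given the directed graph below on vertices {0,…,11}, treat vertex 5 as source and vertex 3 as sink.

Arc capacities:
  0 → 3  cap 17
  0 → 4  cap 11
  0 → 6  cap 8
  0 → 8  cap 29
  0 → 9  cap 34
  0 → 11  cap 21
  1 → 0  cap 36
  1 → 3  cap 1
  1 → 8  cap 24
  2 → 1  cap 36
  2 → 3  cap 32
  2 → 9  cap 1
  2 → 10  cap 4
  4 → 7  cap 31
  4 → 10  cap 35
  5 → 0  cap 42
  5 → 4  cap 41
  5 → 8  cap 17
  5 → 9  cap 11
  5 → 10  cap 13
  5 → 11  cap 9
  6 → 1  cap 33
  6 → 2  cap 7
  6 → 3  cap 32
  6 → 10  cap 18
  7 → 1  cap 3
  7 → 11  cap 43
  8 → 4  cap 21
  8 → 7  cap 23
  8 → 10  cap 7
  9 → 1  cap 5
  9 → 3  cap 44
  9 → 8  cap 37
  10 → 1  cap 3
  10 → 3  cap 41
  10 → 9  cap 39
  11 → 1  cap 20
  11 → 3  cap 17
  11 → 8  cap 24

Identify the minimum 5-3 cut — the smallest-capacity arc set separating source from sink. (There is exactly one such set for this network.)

augment #1: 5→0→3 push 17
augment #2: 5→9→3 push 11
augment #3: 5→10→3 push 13
augment #4: 5→11→3 push 9
augment #5: 5→0→6→3 push 8
augment #6: 5→0→9→3 push 17
augment #7: 5→4→10→3 push 28
augment #8: 5→4→7→1→3 push 1
augment #9: 5→4→7→11→3 push 8
augment #10: 5→4→10→9→3 push 4
augment #11: 5→8→10→9→3 push 7
augment #12: 5→8→4→10→9→3 push 3
augment #13: 5→8→7→1→0→9→3 push 2
max flow = 128; residual-reachable set from 5 gives S-side
cut edges (S→T): {(0,3), (0,6), (1,3), (9,3), (10,3), (11,3)} total cap 128

Min-cut arcs: {(0,3), (0,6), (1,3), (9,3), (10,3), (11,3)} (total capacity 128)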